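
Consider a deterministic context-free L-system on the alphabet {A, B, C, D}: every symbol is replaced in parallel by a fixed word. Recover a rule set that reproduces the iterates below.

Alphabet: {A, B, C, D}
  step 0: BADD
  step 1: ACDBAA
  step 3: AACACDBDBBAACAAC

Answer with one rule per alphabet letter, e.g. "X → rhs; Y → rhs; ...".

  step 0 ⇒ step 1: BADD ⇒ AC·DB·A·A
    A ↦ DB
    B ↦ AC
    D ↦ A
    C ↦ B  (constrained at step 1)

A->DB, B->AC, C->B, D->A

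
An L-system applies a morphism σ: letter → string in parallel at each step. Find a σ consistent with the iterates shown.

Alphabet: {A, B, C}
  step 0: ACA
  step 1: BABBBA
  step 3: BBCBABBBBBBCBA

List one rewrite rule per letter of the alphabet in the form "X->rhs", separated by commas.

A->BA, B->C, C->BB

  step 0 ⇒ step 1: ACA ⇒ BA·BB·BA
    A ↦ BA
    C ↦ BB
    B ↦ C  (constrained at step 1)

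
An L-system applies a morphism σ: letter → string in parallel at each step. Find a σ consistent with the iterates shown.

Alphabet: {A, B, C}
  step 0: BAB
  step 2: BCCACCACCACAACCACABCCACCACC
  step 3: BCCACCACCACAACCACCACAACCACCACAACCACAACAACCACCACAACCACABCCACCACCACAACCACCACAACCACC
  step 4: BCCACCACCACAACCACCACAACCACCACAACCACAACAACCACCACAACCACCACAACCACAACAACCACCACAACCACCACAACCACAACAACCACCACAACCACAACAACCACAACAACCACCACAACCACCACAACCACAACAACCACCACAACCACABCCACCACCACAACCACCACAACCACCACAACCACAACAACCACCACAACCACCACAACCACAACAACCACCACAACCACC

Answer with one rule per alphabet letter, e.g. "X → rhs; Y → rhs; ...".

A->ACA, B->BCC, C->ACC

  step 3 ⇒ step 4: BCCACCACCACAACCACCACAACCACCACAACCACAACAACCACCACAACCACABCCACCACCACAACCACCACAACCACC ⇒ BCC·ACC·ACC·ACA·ACC·ACC·ACA·ACC·ACC·ACA·ACC·ACA·ACA·ACC·ACC·ACA·ACC·ACC·ACA·ACC·ACA·ACA·ACC·ACC·ACA·ACC·ACC·ACA·ACC·ACA·ACA·ACC·ACC·ACA·ACC·ACA·ACA·ACC·ACA·ACA·ACC·ACC·ACA·ACC·ACC·ACA·ACC·ACA·ACA·ACC·ACC·ACA·ACC·ACA·BCC·ACC·ACC·ACA·ACC·ACC·ACA·ACC·ACC·ACA·ACC·ACA·ACA·ACC·ACC·ACA·ACC·ACC·ACA·ACC·ACA·ACA·ACC·ACC·ACA·ACC·ACC
    A ↦ ACA
    B ↦ BCC
    C ↦ ACC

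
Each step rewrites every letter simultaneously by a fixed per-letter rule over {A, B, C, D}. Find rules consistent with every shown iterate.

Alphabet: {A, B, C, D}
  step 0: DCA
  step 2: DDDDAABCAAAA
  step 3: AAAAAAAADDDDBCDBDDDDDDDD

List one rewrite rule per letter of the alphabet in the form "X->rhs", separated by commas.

  step 2 ⇒ step 3: DDDDAABCAAAA ⇒ AA·AA·AA·AA·DD·DD·BC·DB·DD·DD·DD·DD
    A ↦ DD
    B ↦ BC
    C ↦ DB
    D ↦ AA

A->DD, B->BC, C->DB, D->AA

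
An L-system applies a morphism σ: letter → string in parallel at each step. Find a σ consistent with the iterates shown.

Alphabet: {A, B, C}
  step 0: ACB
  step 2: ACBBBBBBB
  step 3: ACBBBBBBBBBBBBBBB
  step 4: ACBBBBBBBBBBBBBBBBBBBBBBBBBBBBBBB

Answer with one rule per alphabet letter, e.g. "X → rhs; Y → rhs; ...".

  step 3 ⇒ step 4: ACBBBBBBBBBBBBBBB ⇒ AC·B·BB·BB·BB·BB·BB·BB·BB·BB·BB·BB·BB·BB·BB·BB·BB
    A ↦ AC
    B ↦ BB
    C ↦ B

A->AC, B->BB, C->B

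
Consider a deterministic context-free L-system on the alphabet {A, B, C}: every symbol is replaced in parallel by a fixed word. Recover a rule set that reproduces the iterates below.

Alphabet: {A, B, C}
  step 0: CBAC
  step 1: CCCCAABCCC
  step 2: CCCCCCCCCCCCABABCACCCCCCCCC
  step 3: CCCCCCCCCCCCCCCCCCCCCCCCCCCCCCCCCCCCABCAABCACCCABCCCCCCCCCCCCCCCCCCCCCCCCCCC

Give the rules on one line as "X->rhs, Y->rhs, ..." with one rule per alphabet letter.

A->AB, B->CA, C->CCC

  step 2 ⇒ step 3: CCCCCCCCCCCCABABCACCCCCCCCC ⇒ CCC·CCC·CCC·CCC·CCC·CCC·CCC·CCC·CCC·CCC·CCC·CCC·AB·CA·AB·CA·CCC·AB·CCC·CCC·CCC·CCC·CCC·CCC·CCC·CCC·CCC
    A ↦ AB
    B ↦ CA
    C ↦ CCC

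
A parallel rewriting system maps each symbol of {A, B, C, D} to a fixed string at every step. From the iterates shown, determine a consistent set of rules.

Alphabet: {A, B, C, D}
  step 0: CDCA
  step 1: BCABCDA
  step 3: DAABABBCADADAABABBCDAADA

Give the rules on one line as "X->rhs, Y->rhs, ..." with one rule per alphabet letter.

A->DA, B->AB, C->BC, D->A

  step 0 ⇒ step 1: CDCA ⇒ BC·A·BC·DA
    A ↦ DA
    C ↦ BC
    D ↦ A
    B ↦ AB  (constrained at step 1)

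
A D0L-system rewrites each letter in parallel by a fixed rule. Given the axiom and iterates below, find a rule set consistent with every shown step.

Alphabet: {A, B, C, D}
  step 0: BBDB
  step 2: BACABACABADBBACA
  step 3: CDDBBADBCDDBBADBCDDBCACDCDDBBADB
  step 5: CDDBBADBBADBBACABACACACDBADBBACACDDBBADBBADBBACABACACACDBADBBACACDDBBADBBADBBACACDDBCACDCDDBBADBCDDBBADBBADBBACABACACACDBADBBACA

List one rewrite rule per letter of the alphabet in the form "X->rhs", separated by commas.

A->DB, B->CD, C->BA, D->CA

  step 2 ⇒ step 3: BACABACABADBBACA ⇒ CD·DB·BA·DB·CD·DB·BA·DB·CD·DB·CA·CD·CD·DB·BA·DB
    A ↦ DB
    B ↦ CD
    C ↦ BA
    D ↦ CA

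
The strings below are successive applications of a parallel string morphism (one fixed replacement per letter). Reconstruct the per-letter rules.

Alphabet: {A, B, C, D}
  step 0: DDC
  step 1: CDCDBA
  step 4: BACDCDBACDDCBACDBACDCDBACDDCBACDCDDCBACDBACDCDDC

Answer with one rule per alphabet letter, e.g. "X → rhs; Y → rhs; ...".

  step 0 ⇒ step 1: DDC ⇒ CD·CD·BA
    C ↦ BA
    D ↦ CD
    A ↦ DC  (constrained at step 1)
    B ↦ CD  (constrained at step 1)

A->DC, B->CD, C->BA, D->CD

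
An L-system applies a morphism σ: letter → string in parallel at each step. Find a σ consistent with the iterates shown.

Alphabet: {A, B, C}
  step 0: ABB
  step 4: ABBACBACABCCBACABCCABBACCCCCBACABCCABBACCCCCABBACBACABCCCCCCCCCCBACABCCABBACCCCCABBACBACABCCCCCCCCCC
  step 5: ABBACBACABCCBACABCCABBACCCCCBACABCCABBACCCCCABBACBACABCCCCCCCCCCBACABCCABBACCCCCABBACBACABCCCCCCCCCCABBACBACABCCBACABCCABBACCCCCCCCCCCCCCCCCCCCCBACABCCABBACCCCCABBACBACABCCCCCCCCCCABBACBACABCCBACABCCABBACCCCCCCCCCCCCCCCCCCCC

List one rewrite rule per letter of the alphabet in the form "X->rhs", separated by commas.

  step 4 ⇒ step 5: ABBACBACABCCBACABCCABBACCCCCBACABCCABBACCCCCABBACBACABCCCCCCCCCCBACABCCABBACCCCCABBACBACABCCCCCCCCCC ⇒ AB·BAC·BAC·AB·CC·BAC·AB·CC·AB·BAC·CC·CC·BAC·AB·CC·AB·BAC·CC·CC·AB·BAC·BAC·AB·CC·CC·CC·CC·CC·BAC·AB·CC·AB·BAC·CC·CC·AB·BAC·BAC·AB·CC·CC·CC·CC·CC·AB·BAC·BAC·AB·CC·BAC·AB·CC·AB·BAC·CC·CC·CC·CC·CC·CC·CC·CC·CC·CC·BAC·AB·CC·AB·BAC·CC·CC·AB·BAC·BAC·AB·CC·CC·CC·CC·CC·AB·BAC·BAC·AB·CC·BAC·AB·CC·AB·BAC·CC·CC·CC·CC·CC·CC·CC·CC·CC·CC
    A ↦ AB
    B ↦ BAC
    C ↦ CC

A->AB, B->BAC, C->CC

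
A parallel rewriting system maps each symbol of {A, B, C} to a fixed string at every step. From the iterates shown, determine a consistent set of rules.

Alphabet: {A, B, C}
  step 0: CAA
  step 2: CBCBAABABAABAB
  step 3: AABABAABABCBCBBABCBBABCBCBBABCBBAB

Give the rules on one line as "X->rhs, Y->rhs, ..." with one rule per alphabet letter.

A->CB, B->BAB, C->AA

  step 2 ⇒ step 3: CBCBAABABAABAB ⇒ AA·BAB·AA·BAB·CB·CB·BAB·CB·BAB·CB·CB·BAB·CB·BAB
    A ↦ CB
    B ↦ BAB
    C ↦ AA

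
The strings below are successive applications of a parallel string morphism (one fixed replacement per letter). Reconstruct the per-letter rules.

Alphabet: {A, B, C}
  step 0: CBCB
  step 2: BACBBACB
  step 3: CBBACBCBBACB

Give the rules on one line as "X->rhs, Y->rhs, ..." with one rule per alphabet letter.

A->B, B->CB, C->A

  step 2 ⇒ step 3: BACBBACB ⇒ CB·B·A·CB·CB·B·A·CB
    A ↦ B
    B ↦ CB
    C ↦ A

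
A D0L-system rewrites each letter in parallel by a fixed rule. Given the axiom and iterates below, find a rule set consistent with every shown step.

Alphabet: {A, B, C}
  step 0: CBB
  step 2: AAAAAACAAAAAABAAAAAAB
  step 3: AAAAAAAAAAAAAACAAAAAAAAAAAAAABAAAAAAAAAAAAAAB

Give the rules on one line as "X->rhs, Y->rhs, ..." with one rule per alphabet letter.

A->AA, B->AAB, C->AAC

  step 2 ⇒ step 3: AAAAAACAAAAAABAAAAAAB ⇒ AA·AA·AA·AA·AA·AA·AAC·AA·AA·AA·AA·AA·AA·AAB·AA·AA·AA·AA·AA·AA·AAB
    A ↦ AA
    B ↦ AAB
    C ↦ AAC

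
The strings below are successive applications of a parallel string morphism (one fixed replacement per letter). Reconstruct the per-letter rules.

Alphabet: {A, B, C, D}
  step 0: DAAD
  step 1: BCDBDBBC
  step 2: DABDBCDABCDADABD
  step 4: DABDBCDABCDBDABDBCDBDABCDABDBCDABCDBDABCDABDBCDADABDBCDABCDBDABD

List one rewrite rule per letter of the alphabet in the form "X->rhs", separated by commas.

  step 1 ⇒ step 2: BCDBDBBC ⇒ DA·BD·BC·DA·BC·DA·DA·BD
    B ↦ DA
    C ↦ BD
    D ↦ BC
  step 0 ⇒ step 1: DAAD ⇒ BC·DB·DB·BC
    A ↦ DB

A->DB, B->DA, C->BD, D->BC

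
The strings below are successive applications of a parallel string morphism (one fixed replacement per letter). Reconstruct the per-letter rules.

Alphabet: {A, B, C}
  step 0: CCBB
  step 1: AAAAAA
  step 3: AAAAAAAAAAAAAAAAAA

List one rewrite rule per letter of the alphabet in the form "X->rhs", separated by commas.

  step 0 ⇒ step 1: CCBB ⇒ AA·AA·A·A
    B ↦ A
    C ↦ AA
    A ↦ CB  (constrained at step 1)

A->CB, B->A, C->AA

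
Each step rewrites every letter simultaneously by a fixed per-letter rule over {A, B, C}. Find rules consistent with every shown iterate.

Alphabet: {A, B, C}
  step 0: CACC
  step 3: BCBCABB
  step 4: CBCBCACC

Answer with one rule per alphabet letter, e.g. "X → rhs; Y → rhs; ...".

A->CA, B->C, C->B

  step 3 ⇒ step 4: BCBCABB ⇒ C·B·C·B·CA·C·C
    A ↦ CA
    B ↦ C
    C ↦ B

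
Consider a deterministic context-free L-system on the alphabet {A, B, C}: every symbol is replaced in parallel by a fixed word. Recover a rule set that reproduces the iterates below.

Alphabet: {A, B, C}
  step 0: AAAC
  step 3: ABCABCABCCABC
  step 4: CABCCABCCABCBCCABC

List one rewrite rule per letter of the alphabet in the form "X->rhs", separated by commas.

A->C, B->A, C->BC

  step 3 ⇒ step 4: ABCABCABCCABC ⇒ C·A·BC·C·A·BC·C·A·BC·BC·C·A·BC
    A ↦ C
    B ↦ A
    C ↦ BC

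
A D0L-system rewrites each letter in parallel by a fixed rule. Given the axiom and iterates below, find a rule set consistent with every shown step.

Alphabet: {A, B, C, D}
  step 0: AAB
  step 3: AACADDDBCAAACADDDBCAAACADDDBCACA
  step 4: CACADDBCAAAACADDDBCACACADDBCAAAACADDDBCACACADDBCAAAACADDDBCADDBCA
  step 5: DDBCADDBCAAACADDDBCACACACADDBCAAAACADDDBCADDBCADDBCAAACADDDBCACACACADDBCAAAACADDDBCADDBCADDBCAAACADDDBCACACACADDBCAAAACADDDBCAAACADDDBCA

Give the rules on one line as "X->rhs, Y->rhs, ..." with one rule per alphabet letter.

  step 4 ⇒ step 5: CACADDBCAAAACADDDBCACACADDBCAAAACADDDBCACACADDBCAAAACADDDBCADDBCA ⇒ DDB·CA·DDB·CA·A·A·CAD·DDB·CA·CA·CA·CA·DDB·CA·A·A·A·CAD·DDB·CA·DDB·CA·DDB·CA·A·A·CAD·DDB·CA·CA·CA·CA·DDB·CA·A·A·A·CAD·DDB·CA·DDB·CA·DDB·CA·A·A·CAD·DDB·CA·CA·CA·CA·DDB·CA·A·A·A·CAD·DDB·CA·A·A·CAD·DDB·CA
    A ↦ CA
    B ↦ CAD
    C ↦ DDB
    D ↦ A

A->CA, B->CAD, C->DDB, D->A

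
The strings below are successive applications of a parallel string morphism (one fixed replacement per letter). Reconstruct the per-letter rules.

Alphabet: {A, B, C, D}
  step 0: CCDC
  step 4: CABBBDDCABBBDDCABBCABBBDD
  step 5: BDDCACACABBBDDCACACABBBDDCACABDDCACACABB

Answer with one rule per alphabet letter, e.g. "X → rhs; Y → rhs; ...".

A->D, B->CA, C->BD, D->B

  step 4 ⇒ step 5: CABBBDDCABBBDDCABBCABBBDD ⇒ BD·D·CA·CA·CA·B·B·BD·D·CA·CA·CA·B·B·BD·D·CA·CA·BD·D·CA·CA·CA·B·B
    A ↦ D
    B ↦ CA
    C ↦ BD
    D ↦ B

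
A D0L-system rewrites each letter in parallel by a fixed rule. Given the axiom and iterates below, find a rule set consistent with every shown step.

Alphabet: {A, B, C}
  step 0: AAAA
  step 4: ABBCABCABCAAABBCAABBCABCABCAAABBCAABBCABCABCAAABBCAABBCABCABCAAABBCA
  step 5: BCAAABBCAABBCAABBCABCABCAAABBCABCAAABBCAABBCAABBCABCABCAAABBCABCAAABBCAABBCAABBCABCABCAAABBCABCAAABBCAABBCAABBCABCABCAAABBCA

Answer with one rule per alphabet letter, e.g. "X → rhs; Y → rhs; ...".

A->BCA, B->A, C->B

  step 4 ⇒ step 5: ABBCABCABCAAABBCAABBCABCABCAAABBCAABBCABCABCAAABBCAABBCABCABCAAABBCA ⇒ BCA·A·A·B·BCA·A·B·BCA·A·B·BCA·BCA·BCA·A·A·B·BCA·BCA·A·A·B·BCA·A·B·BCA·A·B·BCA·BCA·BCA·A·A·B·BCA·BCA·A·A·B·BCA·A·B·BCA·A·B·BCA·BCA·BCA·A·A·B·BCA·BCA·A·A·B·BCA·A·B·BCA·A·B·BCA·BCA·BCA·A·A·B·BCA
    A ↦ BCA
    B ↦ A
    C ↦ B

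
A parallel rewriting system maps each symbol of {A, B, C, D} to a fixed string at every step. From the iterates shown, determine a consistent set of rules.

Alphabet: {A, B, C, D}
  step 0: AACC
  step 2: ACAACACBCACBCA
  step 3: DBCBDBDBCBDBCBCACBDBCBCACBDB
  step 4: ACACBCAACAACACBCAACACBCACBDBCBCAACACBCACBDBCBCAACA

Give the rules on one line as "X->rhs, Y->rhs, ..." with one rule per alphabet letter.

A->DB, B->CA, C->CB, D->A

  step 3 ⇒ step 4: DBCBDBDBCBDBCBCACBDBCBCACBDB ⇒ A·CA·CB·CA·A·CA·A·CA·CB·CA·A·CA·CB·CA·CB·DB·CB·CA·A·CA·CB·CA·CB·DB·CB·CA·A·CA
    A ↦ DB
    B ↦ CA
    C ↦ CB
    D ↦ A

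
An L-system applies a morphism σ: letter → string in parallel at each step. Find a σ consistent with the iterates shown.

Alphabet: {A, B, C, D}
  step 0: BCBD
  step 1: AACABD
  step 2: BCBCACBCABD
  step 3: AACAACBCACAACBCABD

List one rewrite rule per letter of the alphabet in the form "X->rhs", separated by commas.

A->BC, B->A, C->AC, D->BD

  step 2 ⇒ step 3: BCBCACBCABD ⇒ A·AC·A·AC·BC·AC·A·AC·BC·A·BD
    A ↦ BC
    B ↦ A
    C ↦ AC
    D ↦ BD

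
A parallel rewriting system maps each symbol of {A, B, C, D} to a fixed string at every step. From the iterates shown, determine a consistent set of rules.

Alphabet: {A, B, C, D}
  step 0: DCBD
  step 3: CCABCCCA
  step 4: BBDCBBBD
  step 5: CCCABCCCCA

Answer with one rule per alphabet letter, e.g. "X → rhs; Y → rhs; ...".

A->D, B->C, C->B, D->CA

  step 4 ⇒ step 5: BBDCBBBD ⇒ C·C·CA·B·C·C·C·CA
    B ↦ C
    C ↦ B
    D ↦ CA
  step 3 ⇒ step 4: CCABCCCA ⇒ B·B·D·C·B·B·B·D
    A ↦ D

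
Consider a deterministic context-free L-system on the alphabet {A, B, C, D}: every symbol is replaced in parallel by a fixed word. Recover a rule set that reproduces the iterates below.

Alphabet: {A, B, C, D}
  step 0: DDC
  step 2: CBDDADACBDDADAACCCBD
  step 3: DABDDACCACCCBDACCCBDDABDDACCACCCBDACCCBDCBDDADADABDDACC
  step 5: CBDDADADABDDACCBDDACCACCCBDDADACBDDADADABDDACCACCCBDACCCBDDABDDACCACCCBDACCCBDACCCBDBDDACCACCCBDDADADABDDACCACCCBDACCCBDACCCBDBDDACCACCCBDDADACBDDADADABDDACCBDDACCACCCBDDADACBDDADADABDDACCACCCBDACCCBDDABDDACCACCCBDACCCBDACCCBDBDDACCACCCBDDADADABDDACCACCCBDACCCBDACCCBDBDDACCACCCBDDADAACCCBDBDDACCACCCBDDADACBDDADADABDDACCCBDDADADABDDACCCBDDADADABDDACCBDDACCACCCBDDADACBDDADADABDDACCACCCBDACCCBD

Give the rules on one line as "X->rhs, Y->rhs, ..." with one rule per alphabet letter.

  step 2 ⇒ step 3: CBDDADACBDDADAACCCBD ⇒ DA·BDD·ACC·ACC·CBD·ACC·CBD·DA·BDD·ACC·ACC·CBD·ACC·CBD·CBD·DA·DA·DA·BDD·ACC
    A ↦ CBD
    B ↦ BDD
    C ↦ DA
    D ↦ ACC

A->CBD, B->BDD, C->DA, D->ACC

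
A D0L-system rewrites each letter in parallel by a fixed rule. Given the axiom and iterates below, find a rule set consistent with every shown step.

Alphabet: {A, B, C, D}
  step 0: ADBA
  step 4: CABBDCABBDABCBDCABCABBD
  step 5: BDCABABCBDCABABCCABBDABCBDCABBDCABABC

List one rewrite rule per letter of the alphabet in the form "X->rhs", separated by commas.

A->C, B->AB, C->BD, D->C

  step 4 ⇒ step 5: CABBDCABBDABCBDCABCABBD ⇒ BD·C·AB·AB·C·BD·C·AB·AB·C·C·AB·BD·AB·C·BD·C·AB·BD·C·AB·AB·C
    A ↦ C
    B ↦ AB
    C ↦ BD
    D ↦ C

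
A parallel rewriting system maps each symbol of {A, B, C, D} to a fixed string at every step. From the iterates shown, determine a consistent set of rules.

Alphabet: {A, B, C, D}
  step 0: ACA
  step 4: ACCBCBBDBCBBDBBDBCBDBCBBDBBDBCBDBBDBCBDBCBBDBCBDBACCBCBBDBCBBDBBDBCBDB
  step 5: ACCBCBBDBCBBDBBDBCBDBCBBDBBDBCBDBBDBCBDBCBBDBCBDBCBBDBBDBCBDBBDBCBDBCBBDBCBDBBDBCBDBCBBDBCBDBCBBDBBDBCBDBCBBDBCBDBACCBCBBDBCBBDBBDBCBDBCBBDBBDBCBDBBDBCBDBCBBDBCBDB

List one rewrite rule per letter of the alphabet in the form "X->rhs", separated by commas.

  step 4 ⇒ step 5: ACCBCBBDBCBBDBBDBCBDBCBBDBBDBCBDBBDBCBDBCBBDBCBDBACCBCBBDBCBBDBBDBCBDB ⇒ AC·CB·CB·BDB·CB·BDB·BDB·C·BDB·CB·BDB·BDB·C·BDB·BDB·C·BDB·CB·BDB·C·BDB·CB·BDB·BDB·C·BDB·BDB·C·BDB·CB·BDB·C·BDB·BDB·C·BDB·CB·BDB·C·BDB·CB·BDB·BDB·C·BDB·CB·BDB·C·BDB·AC·CB·CB·BDB·CB·BDB·BDB·C·BDB·CB·BDB·BDB·C·BDB·BDB·C·BDB·CB·BDB·C·BDB
    A ↦ AC
    B ↦ BDB
    C ↦ CB
    D ↦ C

A->AC, B->BDB, C->CB, D->C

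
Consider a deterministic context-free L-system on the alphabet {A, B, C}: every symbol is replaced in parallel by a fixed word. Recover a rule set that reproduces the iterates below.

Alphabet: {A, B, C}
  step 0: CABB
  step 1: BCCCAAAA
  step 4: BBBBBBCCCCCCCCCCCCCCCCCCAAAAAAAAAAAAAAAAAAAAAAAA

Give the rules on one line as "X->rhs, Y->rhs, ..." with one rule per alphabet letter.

  step 0 ⇒ step 1: CABB ⇒ B·CCC·AA·AA
    A ↦ CCC
    B ↦ AA
    C ↦ B

A->CCC, B->AA, C->B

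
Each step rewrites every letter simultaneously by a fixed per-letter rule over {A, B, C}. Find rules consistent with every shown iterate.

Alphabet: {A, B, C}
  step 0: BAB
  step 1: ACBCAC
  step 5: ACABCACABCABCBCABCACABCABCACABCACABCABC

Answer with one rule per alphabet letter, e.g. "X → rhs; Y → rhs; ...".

A->BC, B->AC, C->A

  step 0 ⇒ step 1: BAB ⇒ AC·BC·AC
    A ↦ BC
    B ↦ AC
    C ↦ A  (constrained at step 1)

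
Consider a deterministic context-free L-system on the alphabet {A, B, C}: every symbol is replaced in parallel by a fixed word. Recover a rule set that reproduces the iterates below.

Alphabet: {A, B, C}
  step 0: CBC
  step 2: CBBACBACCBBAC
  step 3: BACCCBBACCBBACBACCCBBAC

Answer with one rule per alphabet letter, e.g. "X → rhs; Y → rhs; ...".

  step 2 ⇒ step 3: CBBACBACCBBAC ⇒ BAC·C·C·B·BAC·C·B·BAC·BAC·C·C·B·BAC
    A ↦ B
    B ↦ C
    C ↦ BAC

A->B, B->C, C->BAC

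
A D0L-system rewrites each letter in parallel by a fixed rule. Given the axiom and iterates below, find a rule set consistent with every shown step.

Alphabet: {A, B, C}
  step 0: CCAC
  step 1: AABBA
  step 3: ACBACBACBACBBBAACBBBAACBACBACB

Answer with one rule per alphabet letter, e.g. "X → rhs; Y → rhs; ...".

A->BB, B->ACB, C->A

  step 0 ⇒ step 1: CCAC ⇒ A·A·BB·A
    A ↦ BB
    C ↦ A
    B ↦ ACB  (constrained at step 1)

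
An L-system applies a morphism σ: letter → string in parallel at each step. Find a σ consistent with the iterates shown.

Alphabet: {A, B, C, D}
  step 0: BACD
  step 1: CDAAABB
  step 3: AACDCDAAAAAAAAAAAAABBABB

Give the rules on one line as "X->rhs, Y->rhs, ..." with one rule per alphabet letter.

A->AA, B->CD, C->AB, D->B

  step 0 ⇒ step 1: BACD ⇒ CD·AA·AB·B
    A ↦ AA
    B ↦ CD
    C ↦ AB
    D ↦ B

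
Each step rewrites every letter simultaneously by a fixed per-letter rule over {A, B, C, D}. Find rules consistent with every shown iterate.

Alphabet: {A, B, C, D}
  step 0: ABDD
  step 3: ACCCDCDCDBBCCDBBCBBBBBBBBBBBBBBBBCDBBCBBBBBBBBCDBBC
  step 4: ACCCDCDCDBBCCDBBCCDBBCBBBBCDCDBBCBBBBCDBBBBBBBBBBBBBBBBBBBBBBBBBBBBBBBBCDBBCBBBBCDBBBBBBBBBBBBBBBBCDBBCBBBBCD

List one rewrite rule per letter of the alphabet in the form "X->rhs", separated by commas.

  step 3 ⇒ step 4: ACCCDCDCDBBCCDBBCBBBBBBBBBBBBBBBBCDBBCBBBBBBBBCDBBC ⇒ ACC·CD·CD·CD·BBC·CD·BBC·CD·BBC·BB·BB·CD·CD·BBC·BB·BB·CD·BB·BB·BB·BB·BB·BB·BB·BB·BB·BB·BB·BB·BB·BB·BB·BB·CD·BBC·BB·BB·CD·BB·BB·BB·BB·BB·BB·BB·BB·CD·BBC·BB·BB·CD
    A ↦ ACC
    B ↦ BB
    C ↦ CD
    D ↦ BBC

A->ACC, B->BB, C->CD, D->BBC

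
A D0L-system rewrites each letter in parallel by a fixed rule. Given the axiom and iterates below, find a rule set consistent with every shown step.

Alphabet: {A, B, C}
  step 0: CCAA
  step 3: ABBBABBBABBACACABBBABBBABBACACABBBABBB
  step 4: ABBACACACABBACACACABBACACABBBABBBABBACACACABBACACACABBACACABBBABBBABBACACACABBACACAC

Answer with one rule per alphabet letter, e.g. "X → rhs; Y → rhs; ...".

  step 3 ⇒ step 4: ABBBABBBABBACACABBBABBBABBACACABBBABBB ⇒ ABB·AC·AC·AC·ABB·AC·AC·AC·ABB·AC·AC·ABB·B·ABB·B·ABB·AC·AC·AC·ABB·AC·AC·AC·ABB·AC·AC·ABB·B·ABB·B·ABB·AC·AC·AC·ABB·AC·AC·AC
    A ↦ ABB
    B ↦ AC
    C ↦ B

A->ABB, B->AC, C->B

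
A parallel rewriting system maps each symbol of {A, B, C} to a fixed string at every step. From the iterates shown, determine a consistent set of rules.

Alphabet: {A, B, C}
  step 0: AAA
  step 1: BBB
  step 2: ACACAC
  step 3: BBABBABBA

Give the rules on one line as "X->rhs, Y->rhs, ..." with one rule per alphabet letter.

  step 2 ⇒ step 3: ACACAC ⇒ B·BA·B·BA·B·BA
    A ↦ B
    C ↦ BA
  step 1 ⇒ step 2: BBB ⇒ AC·AC·AC
    B ↦ AC

A->B, B->AC, C->BA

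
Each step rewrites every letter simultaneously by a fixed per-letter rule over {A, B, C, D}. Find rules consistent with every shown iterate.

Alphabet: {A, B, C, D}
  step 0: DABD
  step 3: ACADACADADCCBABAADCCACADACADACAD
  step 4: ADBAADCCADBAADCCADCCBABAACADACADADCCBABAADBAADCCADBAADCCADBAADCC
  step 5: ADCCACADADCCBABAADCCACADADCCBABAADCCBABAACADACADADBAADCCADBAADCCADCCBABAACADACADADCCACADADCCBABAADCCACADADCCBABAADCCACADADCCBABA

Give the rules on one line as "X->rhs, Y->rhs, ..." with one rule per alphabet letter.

  step 4 ⇒ step 5: ADBAADCCADBAADCCADCCBABAACADACADADCCBABAADBAADCCADBAADCCADBAADCC ⇒ AD·CC·AC·AD·AD·CC·BA·BA·AD·CC·AC·AD·AD·CC·BA·BA·AD·CC·BA·BA·AC·AD·AC·AD·AD·BA·AD·CC·AD·BA·AD·CC·AD·CC·BA·BA·AC·AD·AC·AD·AD·CC·AC·AD·AD·CC·BA·BA·AD·CC·AC·AD·AD·CC·BA·BA·AD·CC·AC·AD·AD·CC·BA·BA
    A ↦ AD
    B ↦ AC
    C ↦ BA
    D ↦ CC

A->AD, B->AC, C->BA, D->CC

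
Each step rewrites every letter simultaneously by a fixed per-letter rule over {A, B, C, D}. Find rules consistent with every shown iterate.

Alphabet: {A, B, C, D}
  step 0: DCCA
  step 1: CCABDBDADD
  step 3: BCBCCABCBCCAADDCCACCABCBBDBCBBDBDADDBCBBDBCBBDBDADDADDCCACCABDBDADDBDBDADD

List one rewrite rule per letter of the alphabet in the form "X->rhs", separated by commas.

  step 0 ⇒ step 1: DCCA ⇒ CCA·BD·BD·ADD
    A ↦ ADD
    C ↦ BD
    D ↦ CCA
    B ↦ BCB  (constrained at step 1)

A->ADD, B->BCB, C->BD, D->CCA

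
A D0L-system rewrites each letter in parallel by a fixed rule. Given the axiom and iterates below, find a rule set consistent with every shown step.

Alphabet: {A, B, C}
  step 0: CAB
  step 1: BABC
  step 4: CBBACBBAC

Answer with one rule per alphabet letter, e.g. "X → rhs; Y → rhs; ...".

A->B, B->C, C->BA

  step 0 ⇒ step 1: CAB ⇒ BA·B·C
    A ↦ B
    B ↦ C
    C ↦ BA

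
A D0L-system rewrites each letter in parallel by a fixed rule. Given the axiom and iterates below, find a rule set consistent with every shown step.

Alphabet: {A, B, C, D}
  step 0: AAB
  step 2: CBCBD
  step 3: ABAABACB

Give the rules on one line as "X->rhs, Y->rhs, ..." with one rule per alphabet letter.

A->D, B->A, C->AB, D->CB

  step 2 ⇒ step 3: CBCBD ⇒ AB·A·AB·A·CB
    B ↦ A
    C ↦ AB
    D ↦ CB
    A ↦ D  (constrained at step 0)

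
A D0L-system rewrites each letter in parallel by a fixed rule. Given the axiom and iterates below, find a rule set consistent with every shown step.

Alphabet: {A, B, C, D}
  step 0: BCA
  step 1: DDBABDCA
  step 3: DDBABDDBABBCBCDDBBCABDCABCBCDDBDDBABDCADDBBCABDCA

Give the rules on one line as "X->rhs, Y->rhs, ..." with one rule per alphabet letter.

  step 0 ⇒ step 1: BCA ⇒ DDB·AB·DCA
    A ↦ DCA
    B ↦ DDB
    C ↦ AB
    D ↦ BC  (constrained at step 1)

A->DCA, B->DDB, C->AB, D->BC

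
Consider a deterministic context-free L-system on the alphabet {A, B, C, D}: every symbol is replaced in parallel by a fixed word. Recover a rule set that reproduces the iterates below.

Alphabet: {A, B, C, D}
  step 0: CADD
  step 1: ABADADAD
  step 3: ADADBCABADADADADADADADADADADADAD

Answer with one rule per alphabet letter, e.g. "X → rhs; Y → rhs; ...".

  step 0 ⇒ step 1: CADD ⇒ AB·AD·AD·AD
    A ↦ AD
    C ↦ AB
    D ↦ AD
    B ↦ BC  (constrained at step 1)

A->AD, B->BC, C->AB, D->AD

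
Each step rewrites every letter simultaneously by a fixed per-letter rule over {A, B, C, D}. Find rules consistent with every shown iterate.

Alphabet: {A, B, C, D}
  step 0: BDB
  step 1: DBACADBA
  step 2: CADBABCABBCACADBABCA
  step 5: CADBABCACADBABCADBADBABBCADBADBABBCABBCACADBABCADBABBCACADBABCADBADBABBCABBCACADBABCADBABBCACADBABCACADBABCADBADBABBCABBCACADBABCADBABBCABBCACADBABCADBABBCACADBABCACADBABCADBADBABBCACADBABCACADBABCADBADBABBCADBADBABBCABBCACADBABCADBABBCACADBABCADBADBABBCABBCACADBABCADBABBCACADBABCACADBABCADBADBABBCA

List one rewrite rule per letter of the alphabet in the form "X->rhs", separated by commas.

A->BCA, B->DBA, C->B, D->CA

  step 1 ⇒ step 2: DBACADBA ⇒ CA·DBA·BCA·B·BCA·CA·DBA·BCA
    A ↦ BCA
    B ↦ DBA
    C ↦ B
    D ↦ CA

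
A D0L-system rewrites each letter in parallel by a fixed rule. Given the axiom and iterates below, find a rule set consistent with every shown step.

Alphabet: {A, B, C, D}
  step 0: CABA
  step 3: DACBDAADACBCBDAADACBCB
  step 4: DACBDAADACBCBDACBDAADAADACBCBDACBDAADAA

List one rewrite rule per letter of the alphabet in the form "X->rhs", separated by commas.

  step 3 ⇒ step 4: DACBDAADACBCBDAADACBCB ⇒ DA·CB·DA·A·DA·CB·CB·DA·CB·DA·A·DA·A·DA·CB·CB·DA·CB·DA·A·DA·A
    A ↦ CB
    B ↦ A
    C ↦ DA
    D ↦ DA

A->CB, B->A, C->DA, D->DA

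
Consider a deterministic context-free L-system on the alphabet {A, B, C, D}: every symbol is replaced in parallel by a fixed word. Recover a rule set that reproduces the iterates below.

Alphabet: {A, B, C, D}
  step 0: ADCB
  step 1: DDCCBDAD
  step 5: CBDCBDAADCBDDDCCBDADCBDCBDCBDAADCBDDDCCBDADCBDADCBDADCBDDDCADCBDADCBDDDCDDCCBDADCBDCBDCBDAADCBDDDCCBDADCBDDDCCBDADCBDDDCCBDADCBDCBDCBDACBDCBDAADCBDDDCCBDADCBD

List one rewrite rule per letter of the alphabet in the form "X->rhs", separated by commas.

  step 0 ⇒ step 1: ADCB ⇒ DDC·CBD·A·D
    A ↦ DDC
    B ↦ D
    C ↦ A
    D ↦ CBD

A->DDC, B->D, C->A, D->CBD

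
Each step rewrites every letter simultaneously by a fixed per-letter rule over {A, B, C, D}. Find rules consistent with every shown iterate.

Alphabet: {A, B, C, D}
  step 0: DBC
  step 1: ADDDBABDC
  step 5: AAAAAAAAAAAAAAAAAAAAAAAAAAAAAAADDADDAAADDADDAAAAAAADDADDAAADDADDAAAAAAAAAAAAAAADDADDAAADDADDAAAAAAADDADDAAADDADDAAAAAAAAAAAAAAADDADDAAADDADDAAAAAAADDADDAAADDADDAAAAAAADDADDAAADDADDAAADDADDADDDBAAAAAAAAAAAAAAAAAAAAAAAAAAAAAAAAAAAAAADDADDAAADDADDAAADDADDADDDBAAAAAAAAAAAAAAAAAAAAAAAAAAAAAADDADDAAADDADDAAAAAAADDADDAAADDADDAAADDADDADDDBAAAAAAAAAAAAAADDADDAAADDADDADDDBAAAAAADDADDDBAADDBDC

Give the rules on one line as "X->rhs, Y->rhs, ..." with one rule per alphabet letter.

  step 0 ⇒ step 1: DBC ⇒ ADD·DBA·BDC
    B ↦ DBA
    C ↦ BDC
    D ↦ ADD
    A ↦ AA  (constrained at step 1)

A->AA, B->DBA, C->BDC, D->ADD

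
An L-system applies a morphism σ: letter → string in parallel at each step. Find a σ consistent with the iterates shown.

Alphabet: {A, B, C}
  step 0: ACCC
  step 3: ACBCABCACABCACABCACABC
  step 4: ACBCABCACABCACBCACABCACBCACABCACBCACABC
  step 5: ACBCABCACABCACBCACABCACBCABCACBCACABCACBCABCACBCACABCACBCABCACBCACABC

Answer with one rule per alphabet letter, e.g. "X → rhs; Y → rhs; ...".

A->AC, B->A, C->BC

  step 4 ⇒ step 5: ACBCABCACABCACBCACABCACBCACABCACBCACABC ⇒ AC·BC·A·BC·AC·A·BC·AC·BC·AC·A·BC·AC·BC·A·BC·AC·BC·AC·A·BC·AC·BC·A·BC·AC·BC·AC·A·BC·AC·BC·A·BC·AC·BC·AC·A·BC
    A ↦ AC
    B ↦ A
    C ↦ BC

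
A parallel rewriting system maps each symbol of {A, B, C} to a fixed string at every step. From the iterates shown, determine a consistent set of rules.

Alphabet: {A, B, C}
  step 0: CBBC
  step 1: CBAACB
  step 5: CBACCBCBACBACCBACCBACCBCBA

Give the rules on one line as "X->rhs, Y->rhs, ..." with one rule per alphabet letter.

  step 0 ⇒ step 1: CBBC ⇒ CB·A·A·CB
    B ↦ A
    C ↦ CB
    A ↦ C  (constrained at step 1)

A->C, B->A, C->CB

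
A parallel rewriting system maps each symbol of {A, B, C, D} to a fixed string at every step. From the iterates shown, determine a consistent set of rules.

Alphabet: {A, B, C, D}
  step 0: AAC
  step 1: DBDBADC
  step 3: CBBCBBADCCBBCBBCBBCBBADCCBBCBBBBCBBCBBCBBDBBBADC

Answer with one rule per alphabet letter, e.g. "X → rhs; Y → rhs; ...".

A->DB, B->CBB, C->ADC, D->BB

  step 0 ⇒ step 1: AAC ⇒ DB·DB·ADC
    A ↦ DB
    C ↦ ADC
    B ↦ CBB  (constrained at step 1)
    D ↦ BB  (constrained at step 1)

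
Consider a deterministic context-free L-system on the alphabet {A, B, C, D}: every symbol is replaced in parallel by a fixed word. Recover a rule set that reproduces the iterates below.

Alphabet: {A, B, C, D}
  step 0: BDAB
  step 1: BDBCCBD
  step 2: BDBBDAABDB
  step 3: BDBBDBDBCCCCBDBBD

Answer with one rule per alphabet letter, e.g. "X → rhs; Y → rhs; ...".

A->CC, B->BD, C->A, D->B

  step 2 ⇒ step 3: BDBBDAABDB ⇒ BD·B·BD·BD·B·CC·CC·BD·B·BD
    A ↦ CC
    B ↦ BD
    D ↦ B
  step 1 ⇒ step 2: BDBCCBD ⇒ BD·B·BD·A·A·BD·B
    C ↦ A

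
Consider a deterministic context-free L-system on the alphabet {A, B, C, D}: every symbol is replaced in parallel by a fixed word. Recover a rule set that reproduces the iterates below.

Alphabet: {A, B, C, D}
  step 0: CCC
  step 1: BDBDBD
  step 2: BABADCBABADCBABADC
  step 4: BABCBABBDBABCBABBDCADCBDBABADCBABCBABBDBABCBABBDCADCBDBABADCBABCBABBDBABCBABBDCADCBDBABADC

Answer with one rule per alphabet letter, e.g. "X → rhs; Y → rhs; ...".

A->C, B->BAB, C->BD, D->ADC

  step 1 ⇒ step 2: BDBDBD ⇒ BAB·ADC·BAB·ADC·BAB·ADC
    B ↦ BAB
    D ↦ ADC
    A ↦ C  (constrained at step 2)
  step 0 ⇒ step 1: CCC ⇒ BD·BD·BD
    C ↦ BD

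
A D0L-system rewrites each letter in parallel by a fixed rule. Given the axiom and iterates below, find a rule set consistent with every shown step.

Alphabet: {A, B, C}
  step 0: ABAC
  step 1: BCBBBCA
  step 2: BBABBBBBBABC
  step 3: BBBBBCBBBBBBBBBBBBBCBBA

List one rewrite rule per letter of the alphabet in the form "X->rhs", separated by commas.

  step 2 ⇒ step 3: BBABBBBBBABC ⇒ BB·BB·BC·BB·BB·BB·BB·BB·BB·BC·BB·A
    A ↦ BC
    B ↦ BB
    C ↦ A

A->BC, B->BB, C->A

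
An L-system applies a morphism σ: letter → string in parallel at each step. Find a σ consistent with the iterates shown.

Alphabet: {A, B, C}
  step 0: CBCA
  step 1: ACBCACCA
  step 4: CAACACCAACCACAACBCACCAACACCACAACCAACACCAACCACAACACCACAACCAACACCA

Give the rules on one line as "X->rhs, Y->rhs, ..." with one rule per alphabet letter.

  step 0 ⇒ step 1: CBCA ⇒ AC·BC·AC·CA
    A ↦ CA
    B ↦ BC
    C ↦ AC

A->CA, B->BC, C->AC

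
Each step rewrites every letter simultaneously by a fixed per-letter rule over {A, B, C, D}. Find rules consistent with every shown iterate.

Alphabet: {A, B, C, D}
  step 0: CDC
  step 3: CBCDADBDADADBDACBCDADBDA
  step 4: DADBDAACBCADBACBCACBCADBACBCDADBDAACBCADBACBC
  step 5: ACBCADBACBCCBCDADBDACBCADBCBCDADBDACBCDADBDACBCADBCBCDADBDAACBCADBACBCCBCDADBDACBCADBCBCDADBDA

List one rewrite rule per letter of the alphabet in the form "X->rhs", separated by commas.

  step 4 ⇒ step 5: DADBDAACBCADBACBCACBCADBACBCDADBDAACBCADBACBC ⇒ A·CBC·A·DB·A·CBC·CBC·DA·DB·DA·CBC·A·DB·CBC·DA·DB·DA·CBC·DA·DB·DA·CBC·A·DB·CBC·DA·DB·DA·A·CBC·A·DB·A·CBC·CBC·DA·DB·DA·CBC·A·DB·CBC·DA·DB·DA
    A ↦ CBC
    B ↦ DB
    C ↦ DA
    D ↦ A

A->CBC, B->DB, C->DA, D->A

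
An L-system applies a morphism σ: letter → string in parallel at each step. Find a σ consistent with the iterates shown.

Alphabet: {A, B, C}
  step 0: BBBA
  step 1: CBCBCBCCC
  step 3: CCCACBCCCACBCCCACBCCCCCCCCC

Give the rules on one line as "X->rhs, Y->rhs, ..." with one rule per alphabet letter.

  step 0 ⇒ step 1: BBBA ⇒ CB·CB·CB·CCC
    A ↦ CCC
    B ↦ CB
    C ↦ A  (constrained at step 1)

A->CCC, B->CB, C->A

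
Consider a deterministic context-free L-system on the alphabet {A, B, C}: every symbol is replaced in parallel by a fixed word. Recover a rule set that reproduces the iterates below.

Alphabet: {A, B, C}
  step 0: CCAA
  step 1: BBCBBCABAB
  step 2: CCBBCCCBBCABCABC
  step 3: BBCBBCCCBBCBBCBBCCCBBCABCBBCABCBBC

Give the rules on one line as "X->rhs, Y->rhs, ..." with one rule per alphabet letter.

  step 2 ⇒ step 3: CCBBCCCBBCABCABC ⇒ BBC·BBC·C·C·BBC·BBC·BBC·C·C·BBC·AB·C·BBC·AB·C·BBC
    A ↦ AB
    B ↦ C
    C ↦ BBC

A->AB, B->C, C->BBC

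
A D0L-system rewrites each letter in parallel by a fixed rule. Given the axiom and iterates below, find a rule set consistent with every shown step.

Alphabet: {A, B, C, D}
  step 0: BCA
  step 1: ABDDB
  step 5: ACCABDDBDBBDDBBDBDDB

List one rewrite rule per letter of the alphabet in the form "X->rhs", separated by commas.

A->DB, B->A, C->BD, D->C

  step 0 ⇒ step 1: BCA ⇒ A·BD·DB
    A ↦ DB
    B ↦ A
    C ↦ BD
    D ↦ C  (constrained at step 1)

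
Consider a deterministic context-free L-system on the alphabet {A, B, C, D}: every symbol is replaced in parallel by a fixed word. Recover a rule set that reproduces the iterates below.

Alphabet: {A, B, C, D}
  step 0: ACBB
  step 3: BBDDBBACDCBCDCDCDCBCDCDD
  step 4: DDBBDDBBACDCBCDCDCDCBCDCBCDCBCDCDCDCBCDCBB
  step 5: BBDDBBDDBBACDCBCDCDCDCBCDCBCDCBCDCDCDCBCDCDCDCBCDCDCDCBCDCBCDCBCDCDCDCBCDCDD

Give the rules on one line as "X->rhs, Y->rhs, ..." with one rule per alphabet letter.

  step 4 ⇒ step 5: DDBBDDBBACDCBCDCDCDCBCDCBCDCBCDCDCDCBCDCBB ⇒ B·B·D·D·B·B·D·D·BBA·CDC·B·CDC·D·CDC·B·CDC·B·CDC·B·CDC·D·CDC·B·CDC·D·CDC·B·CDC·D·CDC·B·CDC·B·CDC·B·CDC·D·CDC·B·CDC·D·D
    A ↦ BBA
    B ↦ D
    C ↦ CDC
    D ↦ B

A->BBA, B->D, C->CDC, D->B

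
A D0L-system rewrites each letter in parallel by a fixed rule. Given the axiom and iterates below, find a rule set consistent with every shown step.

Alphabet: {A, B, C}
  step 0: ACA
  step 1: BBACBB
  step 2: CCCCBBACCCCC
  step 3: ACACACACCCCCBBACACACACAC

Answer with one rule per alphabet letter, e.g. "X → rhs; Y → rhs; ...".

A->BB, B->CC, C->AC

  step 2 ⇒ step 3: CCCCBBACCCCC ⇒ AC·AC·AC·AC·CC·CC·BB·AC·AC·AC·AC·AC
    A ↦ BB
    B ↦ CC
    C ↦ AC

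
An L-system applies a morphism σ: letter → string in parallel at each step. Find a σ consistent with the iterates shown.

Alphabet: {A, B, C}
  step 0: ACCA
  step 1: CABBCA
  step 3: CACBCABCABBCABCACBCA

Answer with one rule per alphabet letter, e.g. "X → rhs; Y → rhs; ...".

  step 0 ⇒ step 1: ACCA ⇒ CA·B·B·CA
    A ↦ CA
    C ↦ B
    B ↦ CAC  (constrained at step 1)

A->CA, B->CAC, C->B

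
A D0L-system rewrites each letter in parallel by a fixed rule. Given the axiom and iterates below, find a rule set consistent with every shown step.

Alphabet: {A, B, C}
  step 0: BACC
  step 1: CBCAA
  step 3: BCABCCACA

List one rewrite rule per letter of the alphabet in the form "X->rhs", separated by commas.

  step 0 ⇒ step 1: BACC ⇒ C·BC·A·A
    A ↦ BC
    B ↦ C
    C ↦ A

A->BC, B->C, C->A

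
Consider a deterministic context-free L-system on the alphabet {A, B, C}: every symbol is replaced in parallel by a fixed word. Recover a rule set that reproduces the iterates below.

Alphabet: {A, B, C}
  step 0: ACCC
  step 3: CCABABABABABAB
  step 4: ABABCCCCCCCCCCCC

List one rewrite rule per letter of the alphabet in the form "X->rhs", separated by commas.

  step 3 ⇒ step 4: CCABABABABABAB ⇒ AB·AB·C·C·C·C·C·C·C·C·C·C·C·C
    A ↦ C
    B ↦ C
    C ↦ AB

A->C, B->C, C->AB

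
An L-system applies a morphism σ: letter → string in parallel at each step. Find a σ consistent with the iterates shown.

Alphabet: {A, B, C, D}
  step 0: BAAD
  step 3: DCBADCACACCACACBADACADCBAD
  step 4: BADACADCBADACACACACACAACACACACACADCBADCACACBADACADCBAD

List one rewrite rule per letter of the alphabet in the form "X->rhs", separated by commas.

A->C, B->D, C->ACA, D->BAD

  step 3 ⇒ step 4: DCBADCACACCACACBADACADCBAD ⇒ BAD·ACA·D·C·BAD·ACA·C·ACA·C·ACA·ACA·C·ACA·C·ACA·D·C·BAD·C·ACA·C·BAD·ACA·D·C·BAD
    A ↦ C
    B ↦ D
    C ↦ ACA
    D ↦ BAD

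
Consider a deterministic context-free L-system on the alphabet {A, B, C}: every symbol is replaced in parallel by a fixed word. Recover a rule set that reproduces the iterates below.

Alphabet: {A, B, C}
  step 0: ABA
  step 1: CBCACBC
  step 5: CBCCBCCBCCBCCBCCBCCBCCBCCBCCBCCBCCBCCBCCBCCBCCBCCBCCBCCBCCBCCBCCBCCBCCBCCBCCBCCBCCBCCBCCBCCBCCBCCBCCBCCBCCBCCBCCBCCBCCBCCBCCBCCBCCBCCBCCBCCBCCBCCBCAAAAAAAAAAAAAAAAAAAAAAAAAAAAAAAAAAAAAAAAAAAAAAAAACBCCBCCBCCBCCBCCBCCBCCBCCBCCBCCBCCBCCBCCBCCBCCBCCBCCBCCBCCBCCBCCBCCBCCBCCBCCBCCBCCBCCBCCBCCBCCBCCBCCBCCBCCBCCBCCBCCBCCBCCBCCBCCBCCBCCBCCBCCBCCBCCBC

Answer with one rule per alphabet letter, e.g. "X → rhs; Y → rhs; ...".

  step 0 ⇒ step 1: ABA ⇒ CBC·A·CBC
    A ↦ CBC
    B ↦ A
    C ↦ AAA  (constrained at step 1)

A->CBC, B->A, C->AAA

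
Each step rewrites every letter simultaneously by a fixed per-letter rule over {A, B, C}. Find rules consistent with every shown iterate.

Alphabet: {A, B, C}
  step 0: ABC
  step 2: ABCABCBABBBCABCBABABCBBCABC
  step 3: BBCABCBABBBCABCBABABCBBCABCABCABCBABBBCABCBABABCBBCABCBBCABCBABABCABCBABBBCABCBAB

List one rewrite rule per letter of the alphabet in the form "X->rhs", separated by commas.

A->BBC, B->ABC, C->BAB

  step 2 ⇒ step 3: ABCABCBABBBCABCBABABCBBCABC ⇒ BBC·ABC·BAB·BBC·ABC·BAB·ABC·BBC·ABC·ABC·ABC·BAB·BBC·ABC·BAB·ABC·BBC·ABC·BBC·ABC·BAB·ABC·ABC·BAB·BBC·ABC·BAB
    A ↦ BBC
    B ↦ ABC
    C ↦ BAB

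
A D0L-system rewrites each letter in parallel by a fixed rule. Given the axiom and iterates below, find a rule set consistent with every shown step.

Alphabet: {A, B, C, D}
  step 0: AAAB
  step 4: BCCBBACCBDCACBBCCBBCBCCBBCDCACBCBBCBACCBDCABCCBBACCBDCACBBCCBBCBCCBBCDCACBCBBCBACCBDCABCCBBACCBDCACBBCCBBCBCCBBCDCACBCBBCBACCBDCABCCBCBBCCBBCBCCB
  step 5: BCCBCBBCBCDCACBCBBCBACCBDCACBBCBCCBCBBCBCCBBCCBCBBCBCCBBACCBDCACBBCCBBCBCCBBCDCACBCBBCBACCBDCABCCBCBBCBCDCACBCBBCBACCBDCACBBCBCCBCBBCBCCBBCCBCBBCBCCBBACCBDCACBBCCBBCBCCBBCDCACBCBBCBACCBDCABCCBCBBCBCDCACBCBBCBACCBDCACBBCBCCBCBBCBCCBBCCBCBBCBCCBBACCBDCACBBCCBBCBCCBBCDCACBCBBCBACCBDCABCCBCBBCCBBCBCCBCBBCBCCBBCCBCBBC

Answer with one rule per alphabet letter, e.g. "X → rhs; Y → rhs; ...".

  step 4 ⇒ step 5: BCCBBACCBDCACBBCCBBCBCCBBCDCACBCBBCBACCBDCABCCBBACCBDCACBBCCBBCBCCBBCDCACBCBBCBACCBDCABCCBBACCBDCACBBCCBBCBCCBBCDCACBCBBCBACCBDCABCCBCBBCCBBCBCCB ⇒ BC·CB·CB·BC·BC·DCA·CB·CB·BC·BAC·CB·DCA·CB·BC·BC·CB·CB·BC·BC·CB·BC·CB·CB·BC·BC·CB·BAC·CB·DCA·CB·BC·CB·BC·BC·CB·BC·DCA·CB·CB·BC·BAC·CB·DCA·BC·CB·CB·BC·BC·DCA·CB·CB·BC·BAC·CB·DCA·CB·BC·BC·CB·CB·BC·BC·CB·BC·CB·CB·BC·BC·CB·BAC·CB·DCA·CB·BC·CB·BC·BC·CB·BC·DCA·CB·CB·BC·BAC·CB·DCA·BC·CB·CB·BC·BC·DCA·CB·CB·BC·BAC·CB·DCA·CB·BC·BC·CB·CB·BC·BC·CB·BC·CB·CB·BC·BC·CB·BAC·CB·DCA·CB·BC·CB·BC·BC·CB·BC·DCA·CB·CB·BC·BAC·CB·DCA·BC·CB·CB·BC·CB·BC·BC·CB·CB·BC·BC·CB·BC·CB·CB·BC
    A ↦ DCA
    B ↦ BC
    C ↦ CB
    D ↦ BAC

A->DCA, B->BC, C->CB, D->BAC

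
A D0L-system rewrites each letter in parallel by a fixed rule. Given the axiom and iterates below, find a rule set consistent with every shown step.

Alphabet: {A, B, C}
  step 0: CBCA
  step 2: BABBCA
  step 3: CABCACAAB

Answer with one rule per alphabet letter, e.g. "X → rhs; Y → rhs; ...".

A->B, B->CA, C->A

  step 2 ⇒ step 3: BABBCA ⇒ CA·B·CA·CA·A·B
    A ↦ B
    B ↦ CA
    C ↦ A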